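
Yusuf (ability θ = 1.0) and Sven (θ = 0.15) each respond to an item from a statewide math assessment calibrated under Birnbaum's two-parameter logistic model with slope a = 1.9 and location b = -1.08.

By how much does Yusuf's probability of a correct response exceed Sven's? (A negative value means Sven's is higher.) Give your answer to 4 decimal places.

P(θ) = 1 / (1 + exp(−a(θ − b)))
P(Yusuf) = 0.9811  [exponent 3.9520]
P(Sven) = 0.9119  [exponent 2.3370]
Difference = 0.9811 − 0.9119 = 0.0693

0.0693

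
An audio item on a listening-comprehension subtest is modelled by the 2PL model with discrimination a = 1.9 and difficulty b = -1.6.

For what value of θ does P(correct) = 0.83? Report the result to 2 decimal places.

P(θ) = 1 / (1 + exp(−a(θ − b)))
logit = ln(0.8300/0.1700) = 1.5856
θ = b + logit/(a) = -1.6 + 1.5856/1.9000 = -0.7655

-0.77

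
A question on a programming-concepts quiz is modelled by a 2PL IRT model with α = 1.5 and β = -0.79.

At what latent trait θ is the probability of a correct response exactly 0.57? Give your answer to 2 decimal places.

-0.60

P(θ) = 1 / (1 + exp(−α(θ − β)))
logit = ln(0.5700/0.4300) = 0.2819
θ = β + logit/(α) = -0.79 + 0.2819/1.5000 = -0.6021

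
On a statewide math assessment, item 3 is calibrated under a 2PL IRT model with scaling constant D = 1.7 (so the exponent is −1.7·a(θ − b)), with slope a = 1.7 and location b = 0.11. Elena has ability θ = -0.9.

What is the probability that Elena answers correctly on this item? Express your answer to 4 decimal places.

0.0512

P(θ) = 1 / (1 + exp(−D·a(θ − b)))
Exponent: 1.7 × 1.7 × (-0.9 − 0.11) = -2.9189
1/(1 + e^{2.9189}) = 0.0512
P = 0.0512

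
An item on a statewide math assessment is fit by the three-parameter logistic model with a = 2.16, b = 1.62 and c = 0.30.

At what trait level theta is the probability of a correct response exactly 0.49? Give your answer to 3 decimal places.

P(theta) = c + (1 − c) · 1 / (1 + exp(−a(theta − b)))
Remove guessing floor: (0.49 − 0.30)/(1 − 0.30) = 0.2714
logit = ln(0.2714/0.7286) = -0.9874
theta = b + logit/(a) = 1.62 + (-0.9874)/2.1600 = 1.1629

1.163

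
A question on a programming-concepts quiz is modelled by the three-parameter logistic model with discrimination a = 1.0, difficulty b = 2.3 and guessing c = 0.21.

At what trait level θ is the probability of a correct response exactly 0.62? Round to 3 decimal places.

P(θ) = c + (1 − c) · 1 / (1 + exp(−a(θ − b)))
Remove guessing floor: (0.62 − 0.21)/(1 − 0.21) = 0.5190
logit = ln(0.5190/0.4810) = 0.0760
θ = b + logit/(a) = 2.3 + 0.0760/1.0000 = 2.3760

2.376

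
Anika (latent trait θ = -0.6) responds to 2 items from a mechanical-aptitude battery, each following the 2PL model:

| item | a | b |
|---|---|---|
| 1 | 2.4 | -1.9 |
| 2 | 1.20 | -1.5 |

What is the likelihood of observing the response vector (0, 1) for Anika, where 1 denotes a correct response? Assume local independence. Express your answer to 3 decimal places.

P(θ) = 1 / (1 + exp(−a(θ − b)))
P_1 = 1/(1+e^{-3.1200}) = 0.9577
P_2 = 1/(1+e^{-1.0800}) = 0.7465
L = (1−P_1) × P_2 = 0.0423 × 0.7465 = 0.03157

0.032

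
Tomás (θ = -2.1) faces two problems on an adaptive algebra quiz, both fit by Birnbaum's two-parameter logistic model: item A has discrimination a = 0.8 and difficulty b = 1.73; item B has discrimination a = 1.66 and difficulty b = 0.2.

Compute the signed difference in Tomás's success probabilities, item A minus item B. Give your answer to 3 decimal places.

0.023

P(θ) = 1 / (1 + exp(−a(θ − b)))
P_A = 0.0446
P_B = 0.0215
P_A − P_B = 0.0231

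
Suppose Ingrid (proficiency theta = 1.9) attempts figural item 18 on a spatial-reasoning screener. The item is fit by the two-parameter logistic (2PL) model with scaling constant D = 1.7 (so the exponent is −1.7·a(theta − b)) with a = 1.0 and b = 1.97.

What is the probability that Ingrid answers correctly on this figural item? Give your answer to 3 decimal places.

0.470

P(theta) = 1 / (1 + exp(−D·a(theta − b)))
Exponent: 1.7 × 1.0 × (1.9 − 1.97) = -0.1190
1/(1 + e^{0.1190}) = 0.4703
P = 0.4703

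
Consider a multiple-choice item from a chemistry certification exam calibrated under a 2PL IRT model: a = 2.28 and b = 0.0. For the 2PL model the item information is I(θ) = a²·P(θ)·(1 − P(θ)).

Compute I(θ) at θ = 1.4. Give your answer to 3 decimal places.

P = 1/(1+e^{-3.1920}) = 0.9605
P(1−P) = 0.9605 × 0.0395 = 0.0379
I = a² × P(1−P) = 2.28² × 0.0379 = 0.19707

0.197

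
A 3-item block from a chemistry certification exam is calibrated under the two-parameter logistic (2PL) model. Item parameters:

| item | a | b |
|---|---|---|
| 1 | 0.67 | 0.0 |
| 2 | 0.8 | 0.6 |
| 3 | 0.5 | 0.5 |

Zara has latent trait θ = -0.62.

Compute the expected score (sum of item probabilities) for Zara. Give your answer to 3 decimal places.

P(θ) = 1 / (1 + exp(−a(θ − b)))
P_1 = 1/(1+e^{0.4154}) = 0.3976
P_2 = 1/(1+e^{0.9760}) = 0.2737
P_3 = 1/(1+e^{0.5600}) = 0.3635
E[score] = 0.3976 + 0.2737 + 0.3635 = 1.0349

1.035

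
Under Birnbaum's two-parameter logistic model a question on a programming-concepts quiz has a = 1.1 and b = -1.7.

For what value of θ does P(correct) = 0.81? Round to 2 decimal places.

-0.38

P(θ) = 1 / (1 + exp(−a(θ − b)))
logit = ln(0.8100/0.1900) = 1.4500
θ = b + logit/(a) = -1.7 + 1.4500/1.1000 = -0.3818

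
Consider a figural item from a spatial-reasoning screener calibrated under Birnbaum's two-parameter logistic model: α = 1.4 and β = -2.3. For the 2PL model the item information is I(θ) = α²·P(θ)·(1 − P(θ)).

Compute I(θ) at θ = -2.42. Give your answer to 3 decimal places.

P = 1/(1+e^{0.1680}) = 0.4581
P(1−P) = 0.4581 × 0.5419 = 0.2482
I = α² × P(1−P) = 1.4² × 0.2482 = 0.48656

0.487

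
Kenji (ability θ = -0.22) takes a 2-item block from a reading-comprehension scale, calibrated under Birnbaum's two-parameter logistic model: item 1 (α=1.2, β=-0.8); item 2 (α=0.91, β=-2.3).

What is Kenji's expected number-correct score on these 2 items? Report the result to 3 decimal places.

P(θ) = 1 / (1 + exp(−α(θ − β)))
P_1 = 1/(1+e^{-0.6960}) = 0.6673
P_2 = 1/(1+e^{-1.8928}) = 0.8691
E[score] = 0.6673 + 0.8691 = 1.5364

1.536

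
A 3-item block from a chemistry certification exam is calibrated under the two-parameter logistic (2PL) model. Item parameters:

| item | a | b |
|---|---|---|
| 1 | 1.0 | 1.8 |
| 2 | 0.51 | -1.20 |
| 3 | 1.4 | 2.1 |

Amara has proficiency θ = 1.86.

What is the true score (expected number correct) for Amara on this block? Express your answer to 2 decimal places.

P(θ) = 1 / (1 + exp(−a(θ − b)))
P_1 = 1/(1+e^{-0.0600}) = 0.5150
P_2 = 1/(1+e^{-1.5606}) = 0.8264
P_3 = 1/(1+e^{0.3360}) = 0.4168
E[score] = 0.5150 + 0.8264 + 0.4168 = 1.7582

1.76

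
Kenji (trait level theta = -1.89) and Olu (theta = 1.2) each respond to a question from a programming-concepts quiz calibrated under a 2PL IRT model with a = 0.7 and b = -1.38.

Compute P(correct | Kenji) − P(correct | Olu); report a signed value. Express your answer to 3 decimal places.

-0.447

P(theta) = 1 / (1 + exp(−a(theta − b)))
P(Kenji) = 0.4117  [exponent -0.3570]
P(Olu) = 0.8589  [exponent 1.8060]
Difference = 0.4117 − 0.8589 = -0.4472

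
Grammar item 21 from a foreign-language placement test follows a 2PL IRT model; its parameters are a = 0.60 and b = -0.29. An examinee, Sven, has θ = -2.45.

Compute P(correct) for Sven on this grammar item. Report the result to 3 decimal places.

P(θ) = 1 / (1 + exp(−a(θ − b)))
Exponent: 0.60 × (-2.45 − (-0.29)) = -1.2960
1/(1 + e^{1.2960}) = 0.2148

0.215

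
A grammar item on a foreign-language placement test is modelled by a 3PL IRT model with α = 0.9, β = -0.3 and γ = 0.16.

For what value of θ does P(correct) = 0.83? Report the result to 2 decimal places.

P(θ) = γ + (1 − γ) · 1 / (1 + exp(−α(θ − β)))
Remove guessing floor: (0.83 − 0.16)/(1 − 0.16) = 0.7976
logit = ln(0.7976/0.2024) = 1.3715
θ = β + logit/(α) = -0.3 + 1.3715/0.9000 = 1.2239

1.22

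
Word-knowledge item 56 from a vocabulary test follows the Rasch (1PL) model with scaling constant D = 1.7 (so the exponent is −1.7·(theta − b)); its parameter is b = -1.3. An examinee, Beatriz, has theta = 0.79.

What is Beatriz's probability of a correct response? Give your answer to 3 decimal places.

0.972

P(theta) = 1 / (1 + exp(−D·(theta − b)))
Exponent: 1.7 × (0.79 − (-1.3)) = 3.5530
1/(1 + e^{-3.5530}) = 0.9722
P = 0.9722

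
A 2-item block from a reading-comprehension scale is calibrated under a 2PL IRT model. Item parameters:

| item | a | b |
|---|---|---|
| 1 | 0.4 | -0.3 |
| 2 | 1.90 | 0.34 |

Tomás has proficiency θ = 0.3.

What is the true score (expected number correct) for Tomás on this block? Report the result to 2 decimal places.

1.04

P(θ) = 1 / (1 + exp(−a(θ − b)))
P_1 = 1/(1+e^{-0.2400}) = 0.5597
P_2 = 1/(1+e^{0.0760}) = 0.4810
E[score] = 0.5597 + 0.4810 = 1.0407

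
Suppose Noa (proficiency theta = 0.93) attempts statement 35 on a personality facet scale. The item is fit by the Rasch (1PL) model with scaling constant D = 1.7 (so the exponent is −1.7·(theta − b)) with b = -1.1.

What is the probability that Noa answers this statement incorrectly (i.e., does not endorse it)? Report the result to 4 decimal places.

P(theta) = 1 / (1 + exp(−D·(theta − b)))
Exponent: 1.7 × (0.93 − (-1.1)) = 3.4510
1/(1 + e^{-3.4510}) = 0.9693
P = 0.9693
P(incorrect) = 1 − 0.9693 = 0.0307

0.0307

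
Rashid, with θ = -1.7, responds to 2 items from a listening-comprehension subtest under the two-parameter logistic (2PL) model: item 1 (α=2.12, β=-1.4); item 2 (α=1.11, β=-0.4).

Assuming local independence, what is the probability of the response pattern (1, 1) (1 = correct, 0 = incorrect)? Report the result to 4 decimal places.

0.0661

P(θ) = 1 / (1 + exp(−α(θ − β)))
P_1 = 1/(1+e^{0.6360}) = 0.3462
P_2 = 1/(1+e^{1.4430}) = 0.1911
L = P_1 × P_2 = 0.3462 × 0.1911 = 0.06614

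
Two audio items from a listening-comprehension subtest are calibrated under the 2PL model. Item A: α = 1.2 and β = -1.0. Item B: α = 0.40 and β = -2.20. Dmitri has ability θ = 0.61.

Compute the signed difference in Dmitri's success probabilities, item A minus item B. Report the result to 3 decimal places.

P(θ) = 1 / (1 + exp(−α(θ − β)))
P_A = 0.8735
P_B = 0.7547
P_A − P_B = 0.1187

0.119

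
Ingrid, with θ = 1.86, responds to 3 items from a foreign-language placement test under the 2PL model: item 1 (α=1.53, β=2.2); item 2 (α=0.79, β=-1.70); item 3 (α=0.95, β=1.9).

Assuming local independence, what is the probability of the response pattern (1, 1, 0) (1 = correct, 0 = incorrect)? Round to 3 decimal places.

0.179

P(θ) = 1 / (1 + exp(−α(θ − β)))
P_1 = 1/(1+e^{0.5202}) = 0.3728
P_2 = 1/(1+e^{-2.8124}) = 0.9433
P_3 = 1/(1+e^{0.0380}) = 0.4905
L = P_1 × P_2 × (1−P_3) = 0.3728 × 0.9433 × 0.5095 = 0.17918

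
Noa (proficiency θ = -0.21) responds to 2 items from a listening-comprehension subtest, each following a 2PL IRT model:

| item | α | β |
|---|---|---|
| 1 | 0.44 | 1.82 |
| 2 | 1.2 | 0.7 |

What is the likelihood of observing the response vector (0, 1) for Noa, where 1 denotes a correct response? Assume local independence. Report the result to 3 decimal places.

0.178

P(θ) = 1 / (1 + exp(−α(θ − β)))
P_1 = 1/(1+e^{0.8932}) = 0.2904
P_2 = 1/(1+e^{1.0920}) = 0.2512
L = (1−P_1) × P_2 = 0.7096 × 0.2512 = 0.17827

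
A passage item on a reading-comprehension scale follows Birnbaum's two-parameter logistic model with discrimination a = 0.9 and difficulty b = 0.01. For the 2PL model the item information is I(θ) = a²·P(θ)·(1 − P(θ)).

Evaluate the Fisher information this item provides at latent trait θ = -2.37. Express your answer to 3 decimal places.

0.076

P = 1/(1+e^{2.1420}) = 0.1051
P(1−P) = 0.1051 × 0.8949 = 0.0940
I = a² × P(1−P) = 0.9² × 0.0940 = 0.07617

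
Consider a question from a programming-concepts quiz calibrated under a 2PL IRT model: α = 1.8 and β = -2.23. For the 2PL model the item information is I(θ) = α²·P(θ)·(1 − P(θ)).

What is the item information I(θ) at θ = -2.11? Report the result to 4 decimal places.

P = 1/(1+e^{-0.2160}) = 0.5538
P(1−P) = 0.5538 × 0.4462 = 0.2471
I = α² × P(1−P) = 1.8² × 0.2471 = 0.80063

0.8006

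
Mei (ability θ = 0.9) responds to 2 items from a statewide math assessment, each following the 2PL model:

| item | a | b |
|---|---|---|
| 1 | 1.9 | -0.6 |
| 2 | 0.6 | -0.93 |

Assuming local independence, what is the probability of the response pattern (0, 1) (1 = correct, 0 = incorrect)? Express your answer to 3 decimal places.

0.041

P(θ) = 1 / (1 + exp(−a(θ − b)))
P_1 = 1/(1+e^{-2.8500}) = 0.9453
P_2 = 1/(1+e^{-1.0980}) = 0.7499
L = (1−P_1) × P_2 = 0.0547 × 0.7499 = 0.04100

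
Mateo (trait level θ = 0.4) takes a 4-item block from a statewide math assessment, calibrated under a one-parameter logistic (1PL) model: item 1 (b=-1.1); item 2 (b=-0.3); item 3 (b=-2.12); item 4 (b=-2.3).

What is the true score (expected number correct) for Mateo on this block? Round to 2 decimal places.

3.35

P(θ) = 1 / (1 + exp(−(θ − b)))
P_1 = 1/(1+e^{-1.5000}) = 0.8176
P_2 = 1/(1+e^{-0.7000}) = 0.6682
P_3 = 1/(1+e^{-2.5200}) = 0.9255
P_4 = 1/(1+e^{-2.7000}) = 0.9370
E[score] = 0.8176 + 0.6682 + 0.9255 + 0.9370 = 3.3483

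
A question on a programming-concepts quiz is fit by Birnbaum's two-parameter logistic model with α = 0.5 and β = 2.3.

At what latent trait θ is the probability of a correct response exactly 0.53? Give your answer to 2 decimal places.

P(θ) = 1 / (1 + exp(−α(θ − β)))
logit = ln(0.5300/0.4700) = 0.1201
θ = β + logit/(α) = 2.3 + 0.1201/0.5000 = 2.5403

2.54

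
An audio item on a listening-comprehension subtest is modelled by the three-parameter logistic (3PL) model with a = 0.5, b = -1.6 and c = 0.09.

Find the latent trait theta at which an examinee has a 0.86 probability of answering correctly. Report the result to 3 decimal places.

1.809

P(theta) = c + (1 − c) · 1 / (1 + exp(−a(theta − b)))
Remove guessing floor: (0.86 − 0.09)/(1 − 0.09) = 0.8462
logit = ln(0.8462/0.1538) = 1.7047
theta = b + logit/(a) = -1.6 + 1.7047/0.5000 = 1.8095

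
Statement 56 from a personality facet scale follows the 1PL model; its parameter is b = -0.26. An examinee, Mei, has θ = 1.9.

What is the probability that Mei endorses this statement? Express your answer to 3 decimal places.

0.897

P(θ) = 1 / (1 + exp(−(θ − b)))
Exponent: (1.9 − (-0.26)) = 2.1600
1/(1 + e^{-2.1600}) = 0.8966
P = 0.8966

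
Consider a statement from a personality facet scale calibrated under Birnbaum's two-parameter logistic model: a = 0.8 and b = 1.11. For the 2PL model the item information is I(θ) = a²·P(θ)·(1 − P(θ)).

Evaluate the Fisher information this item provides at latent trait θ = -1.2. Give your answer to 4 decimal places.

P = 1/(1+e^{1.8480}) = 0.1361
P(1−P) = 0.1361 × 0.8639 = 0.1176
I = a² × P(1−P) = 0.8² × 0.1176 = 0.07525

0.0753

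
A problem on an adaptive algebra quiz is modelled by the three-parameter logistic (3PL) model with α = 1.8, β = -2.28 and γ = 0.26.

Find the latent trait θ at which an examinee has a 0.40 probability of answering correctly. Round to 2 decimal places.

-3.09

P(θ) = γ + (1 − γ) · 1 / (1 + exp(−α(θ − β)))
Remove guessing floor: (0.40 − 0.26)/(1 − 0.26) = 0.1892
logit = ln(0.1892/0.8108) = -1.4553
θ = β + logit/(α) = -2.28 + (-1.4553)/1.8000 = -3.0885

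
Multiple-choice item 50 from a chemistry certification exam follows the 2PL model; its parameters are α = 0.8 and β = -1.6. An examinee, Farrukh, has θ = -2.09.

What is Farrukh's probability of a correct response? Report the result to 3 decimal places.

0.403

P(θ) = 1 / (1 + exp(−α(θ − β)))
Exponent: 0.8 × (-2.09 − (-1.6)) = -0.3920
1/(1 + e^{0.3920}) = 0.4032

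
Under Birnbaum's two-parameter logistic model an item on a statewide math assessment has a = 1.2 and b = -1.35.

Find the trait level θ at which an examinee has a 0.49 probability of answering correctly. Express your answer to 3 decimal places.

-1.383

P(θ) = 1 / (1 + exp(−a(θ − b)))
logit = ln(0.4900/0.5100) = -0.0400
θ = b + logit/(a) = -1.35 + (-0.0400)/1.2000 = -1.3833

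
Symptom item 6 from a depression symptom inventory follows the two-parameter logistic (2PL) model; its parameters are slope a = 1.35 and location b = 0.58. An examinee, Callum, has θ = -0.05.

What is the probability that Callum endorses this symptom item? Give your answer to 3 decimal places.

P(θ) = 1 / (1 + exp(−a(θ − b)))
Exponent: 1.35 × (-0.05 − 0.58) = -0.8505
1/(1 + e^{0.8505}) = 0.2993

0.299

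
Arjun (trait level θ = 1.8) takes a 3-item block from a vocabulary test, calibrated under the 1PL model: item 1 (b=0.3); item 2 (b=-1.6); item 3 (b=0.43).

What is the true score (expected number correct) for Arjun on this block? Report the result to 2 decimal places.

2.58

P(θ) = 1 / (1 + exp(−(θ − b)))
P_1 = 1/(1+e^{-1.5000}) = 0.8176
P_2 = 1/(1+e^{-3.4000}) = 0.9677
P_3 = 1/(1+e^{-1.3700}) = 0.7974
E[score] = 0.8176 + 0.9677 + 0.7974 = 2.5827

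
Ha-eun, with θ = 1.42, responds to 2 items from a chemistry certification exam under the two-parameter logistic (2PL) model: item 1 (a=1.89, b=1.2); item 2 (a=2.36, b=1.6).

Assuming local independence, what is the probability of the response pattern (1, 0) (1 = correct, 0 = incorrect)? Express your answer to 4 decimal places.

P(θ) = 1 / (1 + exp(−a(θ − b)))
P_1 = 1/(1+e^{-0.4158}) = 0.6025
P_2 = 1/(1+e^{0.4248}) = 0.3954
L = P_1 × (1−P_2) = 0.6025 × 0.6046 = 0.36428

0.3643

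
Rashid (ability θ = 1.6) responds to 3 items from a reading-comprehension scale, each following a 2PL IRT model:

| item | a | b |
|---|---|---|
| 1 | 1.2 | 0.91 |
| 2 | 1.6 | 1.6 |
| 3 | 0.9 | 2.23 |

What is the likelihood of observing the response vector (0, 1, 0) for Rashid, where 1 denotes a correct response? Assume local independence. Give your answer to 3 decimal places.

0.097

P(θ) = 1 / (1 + exp(−a(θ − b)))
P_1 = 1/(1+e^{-0.8280}) = 0.6959
P_2 = 1/(1+e^{0.0000}) = 0.5000
P_3 = 1/(1+e^{0.5670}) = 0.3619
L = (1−P_1) × P_2 × (1−P_3) = 0.3041 × 0.5000 × 0.6381 = 0.09701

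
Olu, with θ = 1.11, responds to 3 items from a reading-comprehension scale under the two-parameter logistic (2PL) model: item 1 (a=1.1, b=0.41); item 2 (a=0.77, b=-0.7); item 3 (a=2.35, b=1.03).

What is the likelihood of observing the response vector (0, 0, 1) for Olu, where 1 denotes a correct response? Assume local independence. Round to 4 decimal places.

0.0344

P(θ) = 1 / (1 + exp(−a(θ − b)))
P_1 = 1/(1+e^{-0.7700}) = 0.6835
P_2 = 1/(1+e^{-1.3937}) = 0.8012
P_3 = 1/(1+e^{-0.1880}) = 0.5469
L = (1−P_1) × (1−P_2) × P_3 = 0.3165 × 0.1988 × 0.5469 = 0.03441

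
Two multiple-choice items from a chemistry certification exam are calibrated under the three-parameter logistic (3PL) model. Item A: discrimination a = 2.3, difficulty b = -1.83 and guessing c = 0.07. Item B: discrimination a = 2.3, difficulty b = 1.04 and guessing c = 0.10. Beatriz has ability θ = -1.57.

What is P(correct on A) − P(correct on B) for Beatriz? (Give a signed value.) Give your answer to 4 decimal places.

P(θ) = c + (1 − c) · 1 / (1 + exp(−a(θ − b)))
P_A = 0.6700
P_B = 0.1022
P_A − P_B = 0.5678

0.5678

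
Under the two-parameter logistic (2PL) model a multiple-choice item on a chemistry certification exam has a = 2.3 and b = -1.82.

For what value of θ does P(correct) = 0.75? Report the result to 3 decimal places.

P(θ) = 1 / (1 + exp(−a(θ − b)))
logit = ln(0.7500/0.2500) = 1.0986
θ = b + logit/(a) = -1.82 + 1.0986/2.3000 = -1.3423

-1.342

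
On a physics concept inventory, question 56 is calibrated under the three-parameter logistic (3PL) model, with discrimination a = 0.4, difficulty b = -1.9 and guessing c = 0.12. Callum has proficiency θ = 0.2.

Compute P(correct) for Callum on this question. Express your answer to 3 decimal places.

P(θ) = c + (1 − c) · 1 / (1 + exp(−a(θ − b)))
Exponent: 0.4 × (0.2 − (-1.9)) = 0.8400
1/(1 + e^{-0.8400}) = 0.6985
P = 0.12 + 0.88 × 0.6985 = 0.7346

0.735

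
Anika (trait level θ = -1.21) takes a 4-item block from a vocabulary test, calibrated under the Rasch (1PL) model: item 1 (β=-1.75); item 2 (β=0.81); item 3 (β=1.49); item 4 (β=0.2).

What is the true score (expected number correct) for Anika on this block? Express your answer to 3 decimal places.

P(θ) = 1 / (1 + exp(−(θ − β)))
P_1 = 1/(1+e^{-0.5400}) = 0.6318
P_2 = 1/(1+e^{2.0200}) = 0.1171
P_3 = 1/(1+e^{2.7000}) = 0.0630
P_4 = 1/(1+e^{1.4100}) = 0.1962
E[score] = 0.6318 + 0.1171 + 0.0630 + 0.1962 = 1.0081

1.008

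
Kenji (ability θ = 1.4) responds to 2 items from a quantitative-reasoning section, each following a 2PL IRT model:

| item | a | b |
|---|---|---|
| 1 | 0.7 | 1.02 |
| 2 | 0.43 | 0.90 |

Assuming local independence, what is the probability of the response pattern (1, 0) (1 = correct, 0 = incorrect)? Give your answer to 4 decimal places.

0.2527

P(θ) = 1 / (1 + exp(−a(θ − b)))
P_1 = 1/(1+e^{-0.2660}) = 0.5661
P_2 = 1/(1+e^{-0.2150}) = 0.5535
L = P_1 × (1−P_2) = 0.5661 × 0.4465 = 0.25274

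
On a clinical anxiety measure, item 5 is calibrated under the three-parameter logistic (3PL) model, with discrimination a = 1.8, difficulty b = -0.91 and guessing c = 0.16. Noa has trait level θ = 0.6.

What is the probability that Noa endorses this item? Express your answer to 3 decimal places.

0.948

P(θ) = c + (1 − c) · 1 / (1 + exp(−a(θ − b)))
Exponent: 1.8 × (0.6 − (-0.91)) = 2.7180
1/(1 + e^{-2.7180}) = 0.9381
P = 0.16 + 0.84 × 0.9381 = 0.9480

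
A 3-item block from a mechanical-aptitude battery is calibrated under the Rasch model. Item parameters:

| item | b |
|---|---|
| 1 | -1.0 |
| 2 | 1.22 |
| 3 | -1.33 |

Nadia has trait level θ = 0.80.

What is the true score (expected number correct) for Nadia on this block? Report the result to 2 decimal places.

P(θ) = 1 / (1 + exp(−(θ − b)))
P_1 = 1/(1+e^{-1.8000}) = 0.8581
P_2 = 1/(1+e^{0.4200}) = 0.3965
P_3 = 1/(1+e^{-2.1300}) = 0.8938
E[score] = 0.8581 + 0.3965 + 0.8938 = 2.1485

2.15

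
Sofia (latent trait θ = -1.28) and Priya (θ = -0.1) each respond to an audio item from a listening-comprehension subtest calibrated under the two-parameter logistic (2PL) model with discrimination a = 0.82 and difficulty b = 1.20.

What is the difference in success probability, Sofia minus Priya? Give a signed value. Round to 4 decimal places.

-0.1404

P(θ) = 1 / (1 + exp(−a(θ − b)))
P(Sofia) = 0.1157  [exponent -2.0336]
P(Priya) = 0.2562  [exponent -1.0660]
Difference = 0.1157 − 0.2562 = -0.1404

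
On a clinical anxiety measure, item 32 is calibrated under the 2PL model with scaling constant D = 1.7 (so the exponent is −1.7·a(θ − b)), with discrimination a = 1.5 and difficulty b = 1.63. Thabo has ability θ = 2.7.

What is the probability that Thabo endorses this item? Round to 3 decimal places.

0.939

P(θ) = 1 / (1 + exp(−D·a(θ − b)))
Exponent: 1.7 × 1.5 × (2.7 − 1.63) = 2.7285
1/(1 + e^{-2.7285}) = 0.9387
P = 0.9387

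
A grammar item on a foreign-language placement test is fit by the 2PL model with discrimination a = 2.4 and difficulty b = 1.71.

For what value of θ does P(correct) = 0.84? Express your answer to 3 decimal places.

P(θ) = 1 / (1 + exp(−a(θ − b)))
logit = ln(0.8400/0.1600) = 1.6582
θ = b + logit/(a) = 1.71 + 1.6582/2.4000 = 2.4009

2.401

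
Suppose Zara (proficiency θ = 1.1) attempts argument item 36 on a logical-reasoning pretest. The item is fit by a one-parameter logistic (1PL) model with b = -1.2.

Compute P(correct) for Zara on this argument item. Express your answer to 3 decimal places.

P(θ) = 1 / (1 + exp(−(θ − b)))
Exponent: (1.1 − (-1.2)) = 2.3000
1/(1 + e^{-2.3000}) = 0.9089
P = 0.9089

0.909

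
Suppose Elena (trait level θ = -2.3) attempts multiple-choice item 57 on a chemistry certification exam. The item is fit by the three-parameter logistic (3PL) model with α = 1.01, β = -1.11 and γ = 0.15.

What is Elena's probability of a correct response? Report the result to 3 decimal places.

0.346

P(θ) = γ + (1 − γ) · 1 / (1 + exp(−α(θ − β)))
Exponent: 1.01 × (-2.3 − (-1.11)) = -1.2019
1/(1 + e^{1.2019}) = 0.2311
P = 0.15 + 0.85 × 0.2311 = 0.3465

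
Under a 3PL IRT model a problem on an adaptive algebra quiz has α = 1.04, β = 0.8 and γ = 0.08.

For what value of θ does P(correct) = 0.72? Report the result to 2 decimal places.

1.59

P(θ) = γ + (1 − γ) · 1 / (1 + exp(−α(θ − β)))
Remove guessing floor: (0.72 − 0.08)/(1 − 0.08) = 0.6957
logit = ln(0.6957/0.3043) = 0.8267
θ = β + logit/(α) = 0.8 + 0.8267/1.0400 = 1.5949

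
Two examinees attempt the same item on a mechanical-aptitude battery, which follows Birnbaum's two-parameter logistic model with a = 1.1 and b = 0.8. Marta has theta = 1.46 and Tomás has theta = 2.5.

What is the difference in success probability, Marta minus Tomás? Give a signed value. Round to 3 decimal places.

P(theta) = 1 / (1 + exp(−a(theta − b)))
P(Marta) = 0.6739  [exponent 0.7260]
P(Tomás) = 0.8665  [exponent 1.8700]
Difference = 0.6739 − 0.8665 = -0.1925

-0.193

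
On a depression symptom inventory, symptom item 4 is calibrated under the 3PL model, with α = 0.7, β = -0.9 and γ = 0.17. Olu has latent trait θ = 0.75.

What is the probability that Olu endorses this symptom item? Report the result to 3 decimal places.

P(θ) = γ + (1 − γ) · 1 / (1 + exp(−α(θ − β)))
Exponent: 0.7 × (0.75 − (-0.9)) = 1.1550
1/(1 + e^{-1.1550}) = 0.7604
P = 0.17 + 0.83 × 0.7604 = 0.8012

0.801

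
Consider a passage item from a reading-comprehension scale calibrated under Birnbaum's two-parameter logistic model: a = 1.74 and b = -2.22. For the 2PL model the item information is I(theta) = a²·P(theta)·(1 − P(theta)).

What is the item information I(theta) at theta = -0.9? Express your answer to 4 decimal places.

0.2514

P = 1/(1+e^{-2.2968}) = 0.9086
P(1−P) = 0.9086 × 0.0914 = 0.0830
I = a² × P(1−P) = 1.74² × 0.0830 = 0.25140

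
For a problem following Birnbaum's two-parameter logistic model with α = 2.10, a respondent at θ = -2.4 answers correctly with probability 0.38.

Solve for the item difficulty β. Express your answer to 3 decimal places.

P(θ) = 1 / (1 + exp(−α(θ − β)))
logit(0.38) = ln(0.38/0.62) = -0.4895
β = θ − logit/(α) = -2.4 − (-0.4895)/2.1000 = -2.1669

-2.167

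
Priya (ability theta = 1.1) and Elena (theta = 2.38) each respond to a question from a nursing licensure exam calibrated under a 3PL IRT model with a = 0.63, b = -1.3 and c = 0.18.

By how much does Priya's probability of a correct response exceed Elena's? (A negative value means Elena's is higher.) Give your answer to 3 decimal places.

P(theta) = c + (1 − c) · 1 / (1 + exp(−a(theta − b)))
P(Priya) = 0.8519  [exponent 1.5120]
P(Elena) = 0.9265  [exponent 2.3184]
Difference = 0.8519 − 0.9265 = -0.0746

-0.075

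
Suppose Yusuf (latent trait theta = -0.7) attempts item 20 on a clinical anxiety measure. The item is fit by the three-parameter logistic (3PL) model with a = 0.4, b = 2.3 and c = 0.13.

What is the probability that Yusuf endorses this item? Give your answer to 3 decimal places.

P(theta) = c + (1 − c) · 1 / (1 + exp(−a(theta − b)))
Exponent: 0.4 × (-0.7 − 2.3) = -1.2000
1/(1 + e^{1.2000}) = 0.2315
P = 0.13 + 0.87 × 0.2315 = 0.3314

0.331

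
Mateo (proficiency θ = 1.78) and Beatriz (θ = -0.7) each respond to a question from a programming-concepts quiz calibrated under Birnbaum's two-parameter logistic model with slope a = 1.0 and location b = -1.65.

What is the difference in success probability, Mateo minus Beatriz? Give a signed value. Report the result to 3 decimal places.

0.248

P(θ) = 1 / (1 + exp(−a(θ − b)))
P(Mateo) = 0.9686  [exponent 3.4300]
P(Beatriz) = 0.7211  [exponent 0.9500]
Difference = 0.9686 − 0.7211 = 0.2475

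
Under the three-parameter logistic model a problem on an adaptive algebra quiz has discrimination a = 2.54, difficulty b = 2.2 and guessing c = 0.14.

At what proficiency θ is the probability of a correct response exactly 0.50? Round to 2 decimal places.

2.07

P(θ) = c + (1 − c) · 1 / (1 + exp(−a(θ − b)))
Remove guessing floor: (0.50 − 0.14)/(1 − 0.14) = 0.4186
logit = ln(0.4186/0.5814) = -0.3285
θ = b + logit/(a) = 2.2 + (-0.3285)/2.5400 = 2.0707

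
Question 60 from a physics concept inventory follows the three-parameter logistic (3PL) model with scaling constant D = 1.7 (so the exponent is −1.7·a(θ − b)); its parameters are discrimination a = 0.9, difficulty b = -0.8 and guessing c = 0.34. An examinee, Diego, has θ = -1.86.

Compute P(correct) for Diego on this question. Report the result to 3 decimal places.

0.449

P(θ) = c + (1 − c) · 1 / (1 + exp(−D·a(θ − b)))
Exponent: 1.7 × 0.9 × (-1.86 − (-0.8)) = -1.6218
1/(1 + e^{1.6218}) = 0.1650
P = 0.34 + 0.66 × 0.1650 = 0.4489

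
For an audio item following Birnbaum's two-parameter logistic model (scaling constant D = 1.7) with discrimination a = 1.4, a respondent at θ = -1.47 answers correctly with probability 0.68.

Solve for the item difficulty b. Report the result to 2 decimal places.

-1.79

P(θ) = 1 / (1 + exp(−D·a(θ − b)))
logit(0.68) = ln(0.68/0.32) = 0.7538
b = θ − logit/(1.7·a) = -1.47 − 0.7538/2.3800 = -1.7867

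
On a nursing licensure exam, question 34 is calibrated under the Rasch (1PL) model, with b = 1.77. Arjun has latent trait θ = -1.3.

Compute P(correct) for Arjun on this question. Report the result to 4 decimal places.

0.0444

P(θ) = 1 / (1 + exp(−(θ − b)))
Exponent: (-1.3 − 1.77) = -3.0700
1/(1 + e^{3.0700}) = 0.0444
P = 0.0444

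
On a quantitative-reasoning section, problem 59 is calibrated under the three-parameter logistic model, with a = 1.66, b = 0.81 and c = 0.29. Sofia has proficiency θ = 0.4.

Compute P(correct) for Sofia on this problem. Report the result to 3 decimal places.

0.529

P(θ) = c + (1 − c) · 1 / (1 + exp(−a(θ − b)))
Exponent: 1.66 × (0.4 − 0.81) = -0.6806
1/(1 + e^{0.6806}) = 0.3361
P = 0.29 + 0.71 × 0.3361 = 0.5287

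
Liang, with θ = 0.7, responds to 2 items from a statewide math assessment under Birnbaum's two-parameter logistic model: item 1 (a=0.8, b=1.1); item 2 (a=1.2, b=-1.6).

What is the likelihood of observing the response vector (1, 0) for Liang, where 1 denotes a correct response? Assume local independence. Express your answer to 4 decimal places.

0.0250

P(θ) = 1 / (1 + exp(−a(θ − b)))
P_1 = 1/(1+e^{0.3200}) = 0.4207
P_2 = 1/(1+e^{-2.7600}) = 0.9405
L = P_1 × (1−P_2) = 0.4207 × 0.0595 = 0.02504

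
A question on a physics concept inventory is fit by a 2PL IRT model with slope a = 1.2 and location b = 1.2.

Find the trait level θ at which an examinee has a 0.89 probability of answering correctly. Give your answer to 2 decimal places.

2.94

P(θ) = 1 / (1 + exp(−a(θ − b)))
logit = ln(0.8900/0.1100) = 2.0907
θ = b + logit/(a) = 1.2 + 2.0907/1.2000 = 2.9423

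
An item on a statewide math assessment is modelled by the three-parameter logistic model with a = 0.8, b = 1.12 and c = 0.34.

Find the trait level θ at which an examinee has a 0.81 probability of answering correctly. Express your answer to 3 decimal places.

2.252

P(θ) = c + (1 − c) · 1 / (1 + exp(−a(θ − b)))
Remove guessing floor: (0.81 − 0.34)/(1 − 0.34) = 0.7121
logit = ln(0.7121/0.2879) = 0.9057
θ = b + logit/(a) = 1.12 + 0.9057/0.8000 = 2.2521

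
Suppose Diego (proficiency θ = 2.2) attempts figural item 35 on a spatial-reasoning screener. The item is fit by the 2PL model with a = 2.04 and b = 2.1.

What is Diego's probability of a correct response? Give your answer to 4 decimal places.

0.5508

P(θ) = 1 / (1 + exp(−a(θ − b)))
Exponent: 2.04 × (2.2 − 2.1) = 0.2040
1/(1 + e^{-0.2040}) = 0.5508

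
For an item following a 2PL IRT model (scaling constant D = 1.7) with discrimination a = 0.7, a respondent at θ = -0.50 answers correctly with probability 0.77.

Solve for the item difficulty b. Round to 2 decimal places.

-1.52

P(θ) = 1 / (1 + exp(−D·a(θ − b)))
logit(0.77) = ln(0.77/0.23) = 1.2083
b = θ − logit/(1.7·a) = -0.50 − 1.2083/1.1900 = -1.5154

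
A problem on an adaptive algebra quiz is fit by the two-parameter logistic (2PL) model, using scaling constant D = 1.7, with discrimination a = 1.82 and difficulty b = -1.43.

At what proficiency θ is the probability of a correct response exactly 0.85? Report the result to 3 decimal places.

P(θ) = 1 / (1 + exp(−D·a(θ − b)))
logit = ln(0.8500/0.1500) = 1.7346
θ = b + logit/(1.7·a) = -1.43 + 1.7346/3.0940 = -0.8694

-0.869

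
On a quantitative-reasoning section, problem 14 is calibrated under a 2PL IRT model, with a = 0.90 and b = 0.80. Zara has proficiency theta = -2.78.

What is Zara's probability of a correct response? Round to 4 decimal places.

P(theta) = 1 / (1 + exp(−a(theta − b)))
Exponent: 0.90 × (-2.78 − 0.80) = -3.2220
1/(1 + e^{3.2220}) = 0.0383

0.0383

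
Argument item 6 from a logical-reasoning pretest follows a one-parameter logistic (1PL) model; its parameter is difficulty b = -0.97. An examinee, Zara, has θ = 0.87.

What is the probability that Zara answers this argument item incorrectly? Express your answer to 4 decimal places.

P(θ) = 1 / (1 + exp(−(θ − b)))
Exponent: (0.87 − (-0.97)) = 1.8400
1/(1 + e^{-1.8400}) = 0.8629
P = 0.8629
P(incorrect) = 1 − 0.8629 = 0.1371

0.1371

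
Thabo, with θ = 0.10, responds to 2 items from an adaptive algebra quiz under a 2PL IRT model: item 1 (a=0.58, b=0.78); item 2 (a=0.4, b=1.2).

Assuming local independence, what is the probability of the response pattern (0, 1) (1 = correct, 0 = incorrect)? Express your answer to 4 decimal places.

P(θ) = 1 / (1 + exp(−a(θ − b)))
P_1 = 1/(1+e^{0.3944}) = 0.4027
P_2 = 1/(1+e^{0.4400}) = 0.3917
L = (1−P_1) × P_2 = 0.5973 × 0.3917 = 0.23400

0.2340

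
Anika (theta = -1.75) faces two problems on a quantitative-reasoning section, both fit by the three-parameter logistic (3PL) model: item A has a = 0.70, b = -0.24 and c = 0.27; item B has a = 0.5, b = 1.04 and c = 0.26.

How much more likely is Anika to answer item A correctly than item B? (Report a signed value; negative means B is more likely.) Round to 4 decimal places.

P(theta) = c + (1 − c) · 1 / (1 + exp(−a(theta − b)))
P_A = 0.4583
P_B = 0.4070
P_A − P_B = 0.0513

0.0513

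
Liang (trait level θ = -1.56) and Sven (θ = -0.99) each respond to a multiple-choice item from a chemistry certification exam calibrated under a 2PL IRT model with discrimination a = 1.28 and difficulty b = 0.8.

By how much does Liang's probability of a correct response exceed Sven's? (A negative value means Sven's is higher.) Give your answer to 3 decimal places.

P(θ) = 1 / (1 + exp(−a(θ − b)))
P(Liang) = 0.0465  [exponent -3.0208]
P(Sven) = 0.0919  [exponent -2.2912]
Difference = 0.0465 − 0.0919 = -0.0454

-0.045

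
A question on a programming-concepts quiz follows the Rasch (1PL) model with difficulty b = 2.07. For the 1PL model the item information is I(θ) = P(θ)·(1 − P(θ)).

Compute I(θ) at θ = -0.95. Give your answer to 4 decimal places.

P = 1/(1+e^{3.0200}) = 0.0465
P(1−P) = 0.0465 × 0.9535 = 0.0444
I = P(1−P) = 0.04437

0.0444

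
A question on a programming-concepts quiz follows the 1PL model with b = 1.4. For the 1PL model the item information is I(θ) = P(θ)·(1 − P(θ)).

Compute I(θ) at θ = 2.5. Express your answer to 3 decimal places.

0.187

P = 1/(1+e^{-1.1000}) = 0.7503
P(1−P) = 0.7503 × 0.2497 = 0.1874
I = P(1−P) = 0.18737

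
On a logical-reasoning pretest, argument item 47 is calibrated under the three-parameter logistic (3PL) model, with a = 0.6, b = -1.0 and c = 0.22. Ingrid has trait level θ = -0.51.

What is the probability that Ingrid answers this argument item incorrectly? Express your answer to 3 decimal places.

P(θ) = c + (1 − c) · 1 / (1 + exp(−a(θ − b)))
Exponent: 0.6 × (-0.51 − (-1.0)) = 0.2940
1/(1 + e^{-0.2940}) = 0.5730
P = 0.22 + 0.78 × 0.5730 = 0.6669
P(incorrect) = 1 − 0.6669 = 0.3331

0.333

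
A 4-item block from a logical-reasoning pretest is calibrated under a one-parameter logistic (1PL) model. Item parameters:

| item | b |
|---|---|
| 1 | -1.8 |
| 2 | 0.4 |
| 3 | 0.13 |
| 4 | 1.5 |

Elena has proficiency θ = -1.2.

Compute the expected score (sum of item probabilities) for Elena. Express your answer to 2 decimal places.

1.09

P(θ) = 1 / (1 + exp(−(θ − b)))
P_1 = 1/(1+e^{-0.6000}) = 0.6457
P_2 = 1/(1+e^{1.6000}) = 0.1680
P_3 = 1/(1+e^{1.3300}) = 0.2092
P_4 = 1/(1+e^{2.7000}) = 0.0630
E[score] = 0.6457 + 0.1680 + 0.2092 + 0.0630 = 1.0858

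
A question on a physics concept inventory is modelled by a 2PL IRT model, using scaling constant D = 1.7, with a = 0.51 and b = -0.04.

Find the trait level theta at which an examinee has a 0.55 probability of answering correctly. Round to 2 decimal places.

0.19

P(theta) = 1 / (1 + exp(−D·a(theta − b)))
logit = ln(0.5500/0.4500) = 0.2007
theta = b + logit/(1.7·a) = -0.04 + 0.2007/0.8670 = 0.1915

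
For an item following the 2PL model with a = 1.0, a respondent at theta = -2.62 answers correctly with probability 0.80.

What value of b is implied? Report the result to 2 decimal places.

P(theta) = 1 / (1 + exp(−a(theta − b)))
logit(0.80) = ln(0.80/0.20) = 1.3863
b = theta − logit/(a) = -2.62 − 1.3863/1.0000 = -4.0063

-4.01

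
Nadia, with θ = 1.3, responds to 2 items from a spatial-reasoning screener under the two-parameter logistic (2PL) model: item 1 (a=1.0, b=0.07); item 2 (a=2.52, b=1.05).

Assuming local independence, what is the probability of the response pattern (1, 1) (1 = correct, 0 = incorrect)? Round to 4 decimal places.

P(θ) = 1 / (1 + exp(−a(θ − b)))
P_1 = 1/(1+e^{-1.2300}) = 0.7738
P_2 = 1/(1+e^{-0.6300}) = 0.6525
L = P_1 × P_2 = 0.7738 × 0.6525 = 0.50491

0.5049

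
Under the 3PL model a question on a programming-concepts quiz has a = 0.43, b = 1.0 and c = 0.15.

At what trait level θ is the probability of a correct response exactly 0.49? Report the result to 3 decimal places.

0.057

P(θ) = c + (1 − c) · 1 / (1 + exp(−a(θ − b)))
Remove guessing floor: (0.49 − 0.15)/(1 − 0.15) = 0.4000
logit = ln(0.4000/0.6000) = -0.4055
θ = b + logit/(a) = 1.0 + (-0.4055)/0.4300 = 0.0571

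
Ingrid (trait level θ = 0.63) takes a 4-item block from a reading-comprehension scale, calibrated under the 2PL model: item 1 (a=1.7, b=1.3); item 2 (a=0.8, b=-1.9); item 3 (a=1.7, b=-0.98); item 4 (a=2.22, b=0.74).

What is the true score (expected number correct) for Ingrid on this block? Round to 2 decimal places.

P(θ) = 1 / (1 + exp(−a(θ − b)))
P_1 = 1/(1+e^{1.1390}) = 0.2425
P_2 = 1/(1+e^{-2.0240}) = 0.8833
P_3 = 1/(1+e^{-2.7370}) = 0.9392
P_4 = 1/(1+e^{0.2442}) = 0.4393
E[score] = 0.2425 + 0.8833 + 0.9392 + 0.4393 = 2.5042

2.50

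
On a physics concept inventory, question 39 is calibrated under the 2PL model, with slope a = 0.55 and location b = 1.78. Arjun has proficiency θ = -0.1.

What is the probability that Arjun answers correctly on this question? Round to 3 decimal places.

P(θ) = 1 / (1 + exp(−a(θ − b)))
Exponent: 0.55 × (-0.1 − 1.78) = -1.0340
1/(1 + e^{1.0340}) = 0.2623

0.262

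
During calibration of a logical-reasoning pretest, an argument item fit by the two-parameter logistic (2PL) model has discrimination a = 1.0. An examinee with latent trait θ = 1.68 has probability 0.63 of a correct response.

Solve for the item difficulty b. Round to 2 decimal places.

1.15

P(θ) = 1 / (1 + exp(−a(θ − b)))
logit(0.63) = ln(0.63/0.37) = 0.5322
b = θ − logit/(a) = 1.68 − 0.5322/1.0000 = 1.1478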